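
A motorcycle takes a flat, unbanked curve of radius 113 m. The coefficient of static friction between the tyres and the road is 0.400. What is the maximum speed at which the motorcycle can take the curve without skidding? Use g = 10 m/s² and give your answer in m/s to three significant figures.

The only inward force on a level bend is static friction, so at the limit f_s = μ_s N = μ_s m g = m v²/r.
Mass cancels: v_max = √(μ_s g r) = √(0.400 × 10.0 × 113) = √452.0 = 21.26 m/s.

21.3 m/s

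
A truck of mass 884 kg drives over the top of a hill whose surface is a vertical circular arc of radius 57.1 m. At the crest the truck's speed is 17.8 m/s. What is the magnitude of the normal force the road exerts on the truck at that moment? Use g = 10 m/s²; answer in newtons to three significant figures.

3930 N

At the crest the centripetal acceleration points downward (toward the centre of the arc), so mg − N = mv²/r.
N = m(g − v²/r) = 884 × (10.0 − (17.8)²/57.1) = 884 × (10.0 − 5.549) = 884 × 4.451 = 3935 N.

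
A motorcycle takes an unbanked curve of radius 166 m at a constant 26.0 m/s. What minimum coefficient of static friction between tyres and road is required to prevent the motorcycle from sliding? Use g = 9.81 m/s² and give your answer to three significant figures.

0.415

Friction provides the centripetal force: μ_s m g = m v²/r, so μ_s = v²/(g r) = (26.00)²/(9.81 × 166) = 676.0/1628 = 0.4151.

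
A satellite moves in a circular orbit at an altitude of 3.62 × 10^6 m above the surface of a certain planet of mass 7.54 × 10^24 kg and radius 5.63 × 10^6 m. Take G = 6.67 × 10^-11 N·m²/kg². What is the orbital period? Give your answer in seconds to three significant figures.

r = R + h = 5.63 × 10^6 + 3.62 × 10^6 = 9.250 × 10^6 m. Gravity provides the centripetal force: G M m / r² = m v² / r ⇒ v = √(GM/r) = 7374 m/s.
T = 2πr/v = 2π × 9.250 × 10^6 / 7374 = 7882 s.

7880 s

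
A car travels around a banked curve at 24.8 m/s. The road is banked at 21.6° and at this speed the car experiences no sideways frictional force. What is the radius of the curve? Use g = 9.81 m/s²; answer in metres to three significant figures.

158 m

Frictionless banking: tanθ = v²/(rg), so r = v²/(g tanθ).
r = (24.8)²/(9.81 × tan 21.6°) = 615.0/(9.81 × 0.3959) = 615.0/3.884 = 158.4 m.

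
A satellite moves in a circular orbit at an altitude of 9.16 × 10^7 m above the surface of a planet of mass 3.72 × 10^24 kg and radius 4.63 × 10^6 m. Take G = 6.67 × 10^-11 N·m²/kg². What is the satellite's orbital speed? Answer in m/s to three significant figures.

Orbital radius r = R + h = 4.63 × 10^6 + 9.16 × 10^7 = 9.623 × 10^7 m.
Gravity supplies the centripetal force: G M m / r² = m v² / r, so v = √(GM/r).
v = √(6.67 × 10^-11 × 3.72 × 10^24 / 9.623 × 10^7) = √(2.578 × 10^6) = 1606 m/s.

1610 m/s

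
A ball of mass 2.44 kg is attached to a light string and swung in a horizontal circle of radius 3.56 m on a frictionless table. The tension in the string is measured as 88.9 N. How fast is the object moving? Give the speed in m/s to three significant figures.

11.4 m/s

T = m v²/r ⇒ v = √(T r / m) = √(88.9 × 3.56 / 2.44) = √129.7 = 11.39 m/s.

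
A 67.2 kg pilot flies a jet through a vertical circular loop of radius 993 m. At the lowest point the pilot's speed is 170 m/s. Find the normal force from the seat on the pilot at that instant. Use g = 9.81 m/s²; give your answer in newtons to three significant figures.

At the lowest point, N points up (toward the centre) and the weight mg points down (away from the centre), so the net inward force is N − mg = mv²/r.
N = m(v²/r + g) = 67.2 × ((170)²/993 + 9.81) = 67.2 × (29.10 + 9.81) = 67.2 × 38.91 = 2615 N.

2620 N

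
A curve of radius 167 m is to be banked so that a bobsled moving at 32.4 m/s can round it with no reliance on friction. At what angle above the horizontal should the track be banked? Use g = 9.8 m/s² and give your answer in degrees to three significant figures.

For a frictionless banked turn: horizontally N sinθ = mv²/r and vertically N cosθ = mg.
Dividing: tanθ = v²/(r g) = (32.4)²/(167 × 9.8) = 1050/1637 = 0.6414.
θ = arctan(0.6414) = 32.68°.

32.7°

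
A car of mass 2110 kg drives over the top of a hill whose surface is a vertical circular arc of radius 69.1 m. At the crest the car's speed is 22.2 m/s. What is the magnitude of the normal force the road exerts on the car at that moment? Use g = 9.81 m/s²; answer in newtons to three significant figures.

5650 N

At the crest the centripetal acceleration points downward (toward the centre of the arc), so mg − N = mv²/r.
N = m(g − v²/r) = 2110 × (9.81 − (22.2)²/69.1) = 2110 × (9.81 − 7.132) = 2110 × 2.678 = 5650 N.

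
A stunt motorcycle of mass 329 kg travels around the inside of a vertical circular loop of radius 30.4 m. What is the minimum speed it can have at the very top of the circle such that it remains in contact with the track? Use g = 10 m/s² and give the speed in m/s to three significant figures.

17.4 m/s

At the highest point the centre is directly below, so both the weight and N act inward: N + mg = mv²/r.
At minimum speed N → 0, so mg = mv_min²/r ⇒ v_min = √(g r) = √(10.0 × 30.4) = 17.44 m/s.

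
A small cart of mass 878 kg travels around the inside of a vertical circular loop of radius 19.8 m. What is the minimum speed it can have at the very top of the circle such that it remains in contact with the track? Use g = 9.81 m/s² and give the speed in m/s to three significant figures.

13.9 m/s

At the highest point the centre is directly below, so both the weight and N act inward: N + mg = mv²/r.
At minimum speed N → 0, so mg = mv_min²/r ⇒ v_min = √(g r) = √(9.81 × 19.8) = 13.94 m/s.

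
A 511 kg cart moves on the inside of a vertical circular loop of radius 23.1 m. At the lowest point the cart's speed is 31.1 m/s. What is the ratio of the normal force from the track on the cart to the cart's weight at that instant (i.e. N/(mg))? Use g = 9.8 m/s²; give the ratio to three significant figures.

5.27

At the bottom, N − mg = mv²/r, so N = m(v²/r + g) and N/(mg) = v²/(rg) + 1 = (31.1)²/(23.1 × 9.8) + 1 = 4.273 + 1 = 5.273.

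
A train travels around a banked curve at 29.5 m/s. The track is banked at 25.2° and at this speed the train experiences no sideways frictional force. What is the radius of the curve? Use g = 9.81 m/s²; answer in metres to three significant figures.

Frictionless banking: tanθ = v²/(rg), so r = v²/(g tanθ).
r = (29.5)²/(9.81 × tan 25.2°) = 870.2/(9.81 × 0.4706) = 870.2/4.616 = 188.5 m.

189 m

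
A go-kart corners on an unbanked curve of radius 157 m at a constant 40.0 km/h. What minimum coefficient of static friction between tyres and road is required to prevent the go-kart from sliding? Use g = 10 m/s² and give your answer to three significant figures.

0.0786

v = 40.0/3.6 = 11.11 m/s.
Friction provides the centripetal force: μ_s m g = m v²/r, so μ_s = v²/(g r) = (11.11)²/(10.0 × 157) = 123.5/1570 = 0.07863.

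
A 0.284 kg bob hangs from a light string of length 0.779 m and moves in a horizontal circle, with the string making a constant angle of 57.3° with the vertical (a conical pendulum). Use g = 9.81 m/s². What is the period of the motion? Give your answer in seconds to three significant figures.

1.30 s

r = L sinθ = 0.6555 m. From T sinθ = mω²r and T cosθ = mg: tanθ = ω²r/g, so ω² = g tanθ / r = g/(L cosθ).
ω = √(g/(L cosθ)) = √(9.81/(0.779 × 0.5402)) = √23.31 = 4.828 rad/s.
Period = 2π/ω = 1.301 s.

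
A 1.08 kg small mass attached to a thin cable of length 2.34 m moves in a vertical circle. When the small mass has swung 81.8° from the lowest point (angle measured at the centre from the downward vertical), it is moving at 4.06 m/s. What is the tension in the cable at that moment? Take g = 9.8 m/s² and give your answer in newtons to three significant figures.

9.12 N

Take the radial direction toward the centre of the circle as positive. The component of the weight along the string toward the centre is −mg cos φ (φ measured from the bottom), so Newton's second law along the string gives T − mg cos φ = m v²/r.
cos 81.8° = 0.1426, so T = m(v²/r + g cos φ) = 1.08 × ((4.06)²/2.34 + 9.8 × 0.1426) = 1.08 × (7.044 + (1.398)) = 1.08 × 8.442 = 9.117 N.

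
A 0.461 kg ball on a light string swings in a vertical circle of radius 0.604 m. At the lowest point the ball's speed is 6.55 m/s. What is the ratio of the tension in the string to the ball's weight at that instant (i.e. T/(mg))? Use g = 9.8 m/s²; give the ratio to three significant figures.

8.25

At the bottom, T − mg = mv²/r, so T = m(v²/r + g) and T/(mg) = v²/(rg) + 1 = (6.55)²/(0.604 × 9.8) + 1 = 7.248 + 1 = 8.248.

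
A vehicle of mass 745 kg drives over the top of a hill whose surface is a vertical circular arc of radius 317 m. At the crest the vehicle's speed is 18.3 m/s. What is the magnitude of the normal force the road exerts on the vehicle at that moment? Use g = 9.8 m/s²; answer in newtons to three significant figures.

6510 N

At the crest the centripetal acceleration points downward (toward the centre of the arc), so mg − N = mv²/r.
N = m(g − v²/r) = 745 × (9.8 − (18.3)²/317) = 745 × (9.8 − 1.056) = 745 × 8.744 = 6514 N.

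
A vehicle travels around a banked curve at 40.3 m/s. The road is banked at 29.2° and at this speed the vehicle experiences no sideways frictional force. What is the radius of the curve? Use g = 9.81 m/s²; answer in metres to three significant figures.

Frictionless banking: tanθ = v²/(rg), so r = v²/(g tanθ).
r = (40.3)²/(9.81 × tan 29.2°) = 1624/(9.81 × 0.5589) = 1624/5.483 = 296.2 m.

296 m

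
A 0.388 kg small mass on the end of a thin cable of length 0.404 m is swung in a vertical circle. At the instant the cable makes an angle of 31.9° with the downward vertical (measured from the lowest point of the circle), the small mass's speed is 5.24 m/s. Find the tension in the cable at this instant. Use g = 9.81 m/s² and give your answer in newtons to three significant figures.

Take the radial direction toward the centre of the circle as positive. The component of the weight along the string toward the centre is −mg cos φ (φ measured from the bottom), so Newton's second law along the string gives T − mg cos φ = m v²/r.
cos 31.9° = 0.8490, so T = m(v²/r + g cos φ) = 0.388 × ((5.24)²/0.404 + 9.81 × 0.8490) = 0.388 × (67.96 + (8.328)) = 0.388 × 76.29 = 29.60 N.

29.6 N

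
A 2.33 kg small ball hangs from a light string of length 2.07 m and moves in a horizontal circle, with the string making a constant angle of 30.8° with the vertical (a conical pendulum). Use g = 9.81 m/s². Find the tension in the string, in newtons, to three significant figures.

Vertically the bob has no acceleration, so T cosθ = mg.
T = mg/cosθ = 2.33 × 9.81 / cos 30.8° = 22.86/0.8590 = 26.61 N.

26.6 N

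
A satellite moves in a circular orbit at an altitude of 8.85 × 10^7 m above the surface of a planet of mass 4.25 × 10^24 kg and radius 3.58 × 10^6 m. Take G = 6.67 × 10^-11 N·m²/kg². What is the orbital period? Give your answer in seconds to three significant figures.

r = R + h = 3.58 × 10^6 + 8.85 × 10^7 = 9.208 × 10^7 m. Gravity provides the centripetal force: G M m / r² = m v² / r ⇒ v = √(GM/r) = 1755 m/s.
T = 2πr/v = 2π × 9.208 × 10^7 / 1755 = 329700 s.

330000 s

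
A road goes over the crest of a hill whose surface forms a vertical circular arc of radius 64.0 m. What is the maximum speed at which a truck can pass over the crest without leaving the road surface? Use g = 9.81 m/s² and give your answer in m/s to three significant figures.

At the crest the centre of the circle is below the truck, so the net downward (centripetal) force is mg − N = mv²/r.
The truck leaves the road when N → 0, giving v_max = √(g r) = √(9.81 × 64.0) = 25.06 m/s.

25.1 m/s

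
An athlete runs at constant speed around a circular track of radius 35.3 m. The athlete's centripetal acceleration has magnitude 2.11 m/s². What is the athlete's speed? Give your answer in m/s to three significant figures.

8.63 m/s

a_c = v²/r ⇒ v = √(a_c · r) = √(2.11 × 35.3) = √74.48 = 8.630 m/s.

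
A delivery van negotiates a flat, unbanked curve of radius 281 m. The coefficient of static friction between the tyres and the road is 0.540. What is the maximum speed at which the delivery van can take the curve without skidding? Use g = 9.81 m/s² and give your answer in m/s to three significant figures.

On a flat curve, static friction is the only horizontal force, so it must supply the full centripetal force: μ_s m g = m v²/r.
Mass cancels: v_max = √(μ_s g r) = √(0.540 × 9.81 × 281) = √1489 = 38.58 m/s.

38.6 m/s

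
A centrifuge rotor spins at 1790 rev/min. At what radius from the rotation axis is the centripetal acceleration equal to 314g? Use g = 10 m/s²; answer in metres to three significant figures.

ω = 1790 rev/min × 2π/60 = 187.4 rad/s.
a_c = ω²r = 314g ⇒ r = 314 × 10.0 / (187.4)² = 3140/35140 = 0.08936 m.

0.0894 m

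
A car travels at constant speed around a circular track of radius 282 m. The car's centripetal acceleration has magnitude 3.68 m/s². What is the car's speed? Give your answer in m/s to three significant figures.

32.2 m/s

a_c = v²/r ⇒ v = √(a_c · r) = √(3.68 × 282) = √1038 = 32.21 m/s.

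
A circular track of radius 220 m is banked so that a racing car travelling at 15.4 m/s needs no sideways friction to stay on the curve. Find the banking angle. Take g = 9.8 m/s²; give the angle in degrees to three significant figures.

6.28°

For a frictionless banked turn: horizontally N sinθ = mv²/r and vertically N cosθ = mg.
Dividing: tanθ = v²/(r g) = (15.4)²/(220 × 9.8) = 237.2/2156 = 0.1100.
θ = arctan(0.1100) = 6.277°.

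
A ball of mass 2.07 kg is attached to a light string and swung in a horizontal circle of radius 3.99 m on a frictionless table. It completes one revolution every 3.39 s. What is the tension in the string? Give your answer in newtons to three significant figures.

v = 2πr/T = 2π × 3.99/3.39 = 7.395 m/s.
The tension is the only horizontal force, so it supplies the full centripetal force: T = m v²/r = 2.07 × (7.395)²/3.99 = 2.07 × 54.69/3.99 = 28.37 N.

28.4 N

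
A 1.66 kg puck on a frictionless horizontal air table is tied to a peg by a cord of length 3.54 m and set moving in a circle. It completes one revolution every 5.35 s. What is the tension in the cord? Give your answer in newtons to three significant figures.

v = 2πr/T = 2π × 3.54/5.35 = 4.157 m/s.
The tension is the only horizontal force, so it supplies the full centripetal force: T = m v²/r = 1.66 × (4.157)²/3.54 = 1.66 × 17.28/3.54 = 8.105 N.

8.11 N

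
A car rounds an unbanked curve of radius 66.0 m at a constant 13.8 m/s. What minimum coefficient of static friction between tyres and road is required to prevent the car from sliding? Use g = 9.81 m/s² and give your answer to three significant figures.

Friction provides the centripetal force: μ_s m g = m v²/r, so μ_s = v²/(g r) = (13.80)²/(9.81 × 66.0) = 190.4/647.5 = 0.2941.

0.294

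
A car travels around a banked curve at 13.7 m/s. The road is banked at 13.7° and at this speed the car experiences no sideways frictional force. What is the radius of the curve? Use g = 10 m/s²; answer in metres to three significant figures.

Frictionless banking: tanθ = v²/(rg), so r = v²/(g tanθ).
r = (13.7)²/(10.0 × tan 13.7°) = 187.7/(10.0 × 0.2438) = 187.7/2.438 = 76.99 m.

77.0 m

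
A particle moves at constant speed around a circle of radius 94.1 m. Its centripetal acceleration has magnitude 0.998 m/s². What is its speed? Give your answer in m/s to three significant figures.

a_c = v²/r ⇒ v = √(a_c · r) = √(0.998 × 94.1) = √93.91 = 9.691 m/s.

9.69 m/s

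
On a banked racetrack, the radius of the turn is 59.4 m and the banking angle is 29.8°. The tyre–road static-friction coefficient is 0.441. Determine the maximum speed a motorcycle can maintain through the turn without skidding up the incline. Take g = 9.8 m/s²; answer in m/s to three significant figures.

28.1 m/s

At the maximum speed, friction acts down the slope at its limiting value f = μN. Radially (horizontal, toward centre): N sinθ + μN cosθ = mv²/r. Vertically: N cosθ − μN sinθ = mg.
Dividing: v² = r g (sinθ + μcosθ)/(cosθ − μsinθ).
sinθ + μcosθ = 0.4970 + 0.441×0.8678 = 0.8797; cosθ − μsinθ = 0.8678 − 0.441×0.4970 = 0.6486.
v² = 59.4 × 9.8 × 0.8797/0.6486 = 789.5 m²/s², so v = 28.10 m/s.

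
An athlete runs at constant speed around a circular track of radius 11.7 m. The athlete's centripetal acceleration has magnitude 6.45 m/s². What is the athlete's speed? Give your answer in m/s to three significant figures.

a_c = v²/r ⇒ v = √(a_c · r) = √(6.45 × 11.7) = √75.46 = 8.687 m/s.

8.69 m/s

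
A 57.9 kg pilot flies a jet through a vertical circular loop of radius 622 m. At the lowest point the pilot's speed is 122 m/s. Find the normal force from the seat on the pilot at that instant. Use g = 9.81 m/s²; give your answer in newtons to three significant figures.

At the lowest point, N points up (toward the centre) and the weight mg points down (away from the centre), so the net inward force is N − mg = mv²/r.
N = m(v²/r + g) = 57.9 × ((122)²/622 + 9.81) = 57.9 × (23.93 + 9.81) = 57.9 × 33.74 = 1954 N.

1950 N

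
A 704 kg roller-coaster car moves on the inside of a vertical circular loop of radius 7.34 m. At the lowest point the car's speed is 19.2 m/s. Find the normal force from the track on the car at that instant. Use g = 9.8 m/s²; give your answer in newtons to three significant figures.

42300 N

At the lowest point, N points up (toward the centre) and the weight mg points down (away from the centre), so the net inward force is N − mg = mv²/r.
N = m(v²/r + g) = 704 × ((19.2)²/7.34 + 9.8) = 704 × (50.22 + 9.8) = 704 × 60.02 = 42260 N.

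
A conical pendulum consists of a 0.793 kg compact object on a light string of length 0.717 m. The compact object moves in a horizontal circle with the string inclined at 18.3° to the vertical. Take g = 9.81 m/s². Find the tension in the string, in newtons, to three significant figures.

Vertically the bob has no acceleration, so T cosθ = mg.
T = mg/cosθ = 0.793 × 9.81 / cos 18.3° = 7.779/0.9494 = 8.194 N.

8.19 N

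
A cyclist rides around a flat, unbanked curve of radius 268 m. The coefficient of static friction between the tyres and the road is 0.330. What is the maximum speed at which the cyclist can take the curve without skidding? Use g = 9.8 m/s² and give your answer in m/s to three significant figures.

29.4 m/s

The only inward force on a level bend is static friction, so at the limit f_s = μ_s N = μ_s m g = m v²/r.
Mass cancels: v_max = √(μ_s g r) = √(0.330 × 9.8 × 268) = √866.7 = 29.44 m/s.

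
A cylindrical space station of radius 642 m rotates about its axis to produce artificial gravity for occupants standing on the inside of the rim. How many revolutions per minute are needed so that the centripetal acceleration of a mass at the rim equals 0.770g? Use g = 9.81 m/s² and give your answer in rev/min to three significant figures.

1.04 rev/min

Require ω²r = 0.770g, so ω = √(0.770 × 9.81/642) = 0.1085 rad/s.
In rev/min: ω × 60/(2π) = 0.1085 × 60/(2π) = 1.036 rev/min.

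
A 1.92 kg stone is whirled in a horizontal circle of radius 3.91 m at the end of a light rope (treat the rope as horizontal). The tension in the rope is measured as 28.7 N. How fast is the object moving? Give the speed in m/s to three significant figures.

T = m v²/r ⇒ v = √(T r / m) = √(28.7 × 3.91 / 1.92) = √58.45 = 7.645 m/s.

7.65 m/s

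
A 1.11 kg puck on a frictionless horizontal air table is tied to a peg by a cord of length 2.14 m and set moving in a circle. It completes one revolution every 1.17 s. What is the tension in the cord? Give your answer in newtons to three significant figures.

68.5 N

v = 2πr/T = 2π × 2.14/1.17 = 11.49 m/s.
The tension is the only horizontal force, so it supplies the full centripetal force: T = m v²/r = 1.11 × (11.49)²/2.14 = 1.11 × 132.1/2.14 = 68.51 N.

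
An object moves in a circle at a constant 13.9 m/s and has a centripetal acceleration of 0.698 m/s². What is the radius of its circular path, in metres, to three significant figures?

277 m

a_c = v²/r ⇒ r = v²/a_c = (13.9)²/0.698 = 193.2/0.698 = 276.8 m.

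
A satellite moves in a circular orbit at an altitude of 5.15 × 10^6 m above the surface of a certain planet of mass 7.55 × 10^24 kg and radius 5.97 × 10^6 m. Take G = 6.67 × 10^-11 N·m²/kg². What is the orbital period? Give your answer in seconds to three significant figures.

r = R + h = 5.97 × 10^6 + 5.15 × 10^6 = 1.112 × 10^7 m. Gravity provides the centripetal force: G M m / r² = m v² / r ⇒ v = √(GM/r) = 6730 m/s.
T = 2πr/v = 2π × 1.112 × 10^7 / 6730 = 10380 s.

10400 s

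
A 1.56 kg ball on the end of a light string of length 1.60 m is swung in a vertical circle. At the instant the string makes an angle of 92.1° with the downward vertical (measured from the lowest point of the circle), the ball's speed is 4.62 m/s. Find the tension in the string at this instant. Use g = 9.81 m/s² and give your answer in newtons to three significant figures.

Take the radial direction toward the centre of the circle as positive. The component of the weight along the string toward the centre is −mg cos φ (φ measured from the bottom), so Newton's second law along the string gives T − mg cos φ = m v²/r.
cos 92.1° = -0.03664, so T = m(v²/r + g cos φ) = 1.56 × ((4.62)²/1.60 + 9.81 × -0.03664) = 1.56 × (13.34 + (-0.3595)) = 1.56 × 12.98 = 20.25 N.

20.3 N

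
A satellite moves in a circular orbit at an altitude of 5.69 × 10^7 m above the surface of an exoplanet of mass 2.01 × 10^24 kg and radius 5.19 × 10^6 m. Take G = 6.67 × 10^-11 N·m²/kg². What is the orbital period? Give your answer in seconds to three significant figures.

265000 s

r = R + h = 5.19 × 10^6 + 5.69 × 10^7 = 6.209 × 10^7 m. Gravity provides the centripetal force: G M m / r² = m v² / r ⇒ v = √(GM/r) = 1469 m/s.
T = 2πr/v = 2π × 6.209 × 10^7 / 1469 = 265500 s.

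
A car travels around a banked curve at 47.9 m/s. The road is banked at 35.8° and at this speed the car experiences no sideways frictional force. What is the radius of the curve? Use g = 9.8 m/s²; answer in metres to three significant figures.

325 m

Frictionless banking: tanθ = v²/(rg), so r = v²/(g tanθ).
r = (47.9)²/(9.8 × tan 35.8°) = 2294/(9.8 × 0.7212) = 2294/7.068 = 324.6 m.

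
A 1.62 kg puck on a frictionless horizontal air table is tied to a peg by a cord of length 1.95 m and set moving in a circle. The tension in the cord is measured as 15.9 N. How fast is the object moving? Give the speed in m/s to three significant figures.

4.37 m/s

T = m v²/r ⇒ v = √(T r / m) = √(15.9 × 1.95 / 1.62) = √19.14 = 4.375 m/s.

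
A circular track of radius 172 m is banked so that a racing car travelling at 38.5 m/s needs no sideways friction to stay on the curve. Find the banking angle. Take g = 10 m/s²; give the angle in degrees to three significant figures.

40.8°

With no friction, the horizontal component of the normal force provides the centripetal force: N sinθ = mv²/r, while N cosθ = mg vertically.
Dividing: tanθ = v²/(r g) = (38.5)²/(172 × 10.0) = 1482/1720 = 0.8618.
θ = arctan(0.8618) = 40.75°.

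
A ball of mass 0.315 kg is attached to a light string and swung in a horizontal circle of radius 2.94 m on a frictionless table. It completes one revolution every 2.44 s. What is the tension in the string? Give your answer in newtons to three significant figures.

v = 2πr/T = 2π × 2.94/2.44 = 7.571 m/s.
The tension is the only horizontal force, so it supplies the full centripetal force: T = m v²/r = 0.315 × (7.571)²/2.94 = 0.315 × 57.32/2.94 = 6.141 N.

6.14 N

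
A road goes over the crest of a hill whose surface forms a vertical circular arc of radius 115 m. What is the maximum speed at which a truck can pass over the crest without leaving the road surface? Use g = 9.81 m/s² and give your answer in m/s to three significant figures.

At the crest the centre of the circle is below the truck, so the net downward (centripetal) force is mg − N = mv²/r.
The truck leaves the road when N → 0, giving v_max = √(g r) = √(9.81 × 115) = 33.59 m/s.

33.6 m/s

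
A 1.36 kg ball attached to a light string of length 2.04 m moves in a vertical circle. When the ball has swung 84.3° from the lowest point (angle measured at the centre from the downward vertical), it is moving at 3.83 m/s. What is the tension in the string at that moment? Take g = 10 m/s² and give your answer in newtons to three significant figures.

Take the radial direction toward the centre of the circle as positive. The component of the weight along the string toward the centre is −mg cos φ (φ measured from the bottom), so Newton's second law along the string gives T − mg cos φ = m v²/r.
cos 84.3° = 0.09932, so T = m(v²/r + g cos φ) = 1.36 × ((3.83)²/2.04 + 10.0 × 0.09932) = 1.36 × (7.191 + (0.9932)) = 1.36 × 8.184 = 11.13 N.

11.1 N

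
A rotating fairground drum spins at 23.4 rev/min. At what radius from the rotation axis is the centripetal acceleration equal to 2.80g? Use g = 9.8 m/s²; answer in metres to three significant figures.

4.57 m

ω = 23.4 rev/min × 2π/60 = 2.450 rad/s.
a_c = ω²r = 2.80g ⇒ r = 2.80 × 9.8 / (2.450)² = 27.44/6.005 = 4.570 m.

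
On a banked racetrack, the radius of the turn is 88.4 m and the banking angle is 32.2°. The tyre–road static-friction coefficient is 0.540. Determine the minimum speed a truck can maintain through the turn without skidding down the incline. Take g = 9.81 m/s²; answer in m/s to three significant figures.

7.62 m/s

At the minimum speed, friction acts up the slope at its limiting value f = μN. Radially (horizontal, toward centre): N sinθ − μN cosθ = mv²/r. Vertically: N cosθ + μN sinθ = mg.
Dividing: v² = r g (sinθ − μcosθ)/(cosθ + μsinθ).
sinθ − μcosθ = 0.5329 − 0.540×0.8462 = 0.07593; cosθ + μsinθ = 0.8462 + 0.540×0.5329 = 1.134.
v² = 88.4 × 9.81 × 0.07593/1.134 = 58.07 m²/s², so v = 7.620 m/s.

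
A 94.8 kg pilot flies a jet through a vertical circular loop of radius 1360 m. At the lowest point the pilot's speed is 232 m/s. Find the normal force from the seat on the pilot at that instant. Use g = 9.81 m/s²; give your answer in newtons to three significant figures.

4680 N

At the lowest point, N points up (toward the centre) and the weight mg points down (away from the centre), so the net inward force is N − mg = mv²/r.
N = m(v²/r + g) = 94.8 × ((232)²/1360 + 9.81) = 94.8 × (39.58 + 9.81) = 94.8 × 49.39 = 4682 N.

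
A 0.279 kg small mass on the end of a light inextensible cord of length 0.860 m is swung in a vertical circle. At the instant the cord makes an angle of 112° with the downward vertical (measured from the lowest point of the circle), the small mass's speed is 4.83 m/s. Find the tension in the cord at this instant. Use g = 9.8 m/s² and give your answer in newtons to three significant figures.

Take the radial direction toward the centre of the circle as positive. The component of the weight along the string toward the centre is −mg cos φ (φ measured from the bottom), so Newton's second law along the string gives T − mg cos φ = m v²/r.
cos 112° = -0.3746, so T = m(v²/r + g cos φ) = 0.279 × ((4.83)²/0.860 + 9.8 × -0.3746) = 0.279 × (27.13 + (-3.671)) = 0.279 × 23.46 = 6.544 N.

6.54 N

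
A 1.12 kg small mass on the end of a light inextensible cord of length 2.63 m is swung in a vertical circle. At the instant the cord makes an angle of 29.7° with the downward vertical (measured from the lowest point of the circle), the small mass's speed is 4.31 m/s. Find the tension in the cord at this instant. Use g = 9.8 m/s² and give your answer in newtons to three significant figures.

Take the radial direction toward the centre of the circle as positive. The component of the weight along the string toward the centre is −mg cos φ (φ measured from the bottom), so Newton's second law along the string gives T − mg cos φ = m v²/r.
cos 29.7° = 0.8686, so T = m(v²/r + g cos φ) = 1.12 × ((4.31)²/2.63 + 9.8 × 0.8686) = 1.12 × (7.063 + (8.513)) = 1.12 × 15.58 = 17.44 N.

17.4 N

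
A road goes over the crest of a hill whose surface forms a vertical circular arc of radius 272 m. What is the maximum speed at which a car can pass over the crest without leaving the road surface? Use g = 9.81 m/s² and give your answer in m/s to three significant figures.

51.7 m/s

At the crest the centre of the circle is below the car, so the net downward (centripetal) force is mg − N = mv²/r.
The car leaves the road when N → 0, giving v_max = √(g r) = √(9.81 × 272) = 51.66 m/s.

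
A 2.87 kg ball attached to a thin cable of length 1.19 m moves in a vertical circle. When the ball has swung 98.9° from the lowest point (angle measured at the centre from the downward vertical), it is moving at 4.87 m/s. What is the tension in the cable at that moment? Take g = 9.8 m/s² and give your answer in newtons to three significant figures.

Take the radial direction toward the centre of the circle as positive. The component of the weight along the string toward the centre is −mg cos φ (φ measured from the bottom), so Newton's second law along the string gives T − mg cos φ = m v²/r.
cos 98.9° = -0.1547, so T = m(v²/r + g cos φ) = 2.87 × ((4.87)²/1.19 + 9.8 × -0.1547) = 2.87 × (19.93 + (-1.516)) = 2.87 × 18.41 = 52.85 N.

52.8 N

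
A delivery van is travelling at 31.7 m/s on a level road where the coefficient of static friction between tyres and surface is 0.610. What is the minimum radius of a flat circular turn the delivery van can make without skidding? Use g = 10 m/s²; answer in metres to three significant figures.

At the limit, μ_s m g = m v²/r, so r_min = v²/(μ_s g) = (31.7)²/(0.610 × 10.0) = 1005/6.100 = 164.7 m.

165 m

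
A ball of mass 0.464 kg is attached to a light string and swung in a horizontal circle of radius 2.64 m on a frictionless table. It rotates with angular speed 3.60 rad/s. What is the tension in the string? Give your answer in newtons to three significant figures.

v = ωr = 3.60 × 2.64 = 9.504 m/s.
The tension is the only horizontal force, so it supplies the full centripetal force: T = m v²/r = 0.464 × (9.504)²/2.64 = 0.464 × 90.33/2.64 = 15.88 N.

15.9 N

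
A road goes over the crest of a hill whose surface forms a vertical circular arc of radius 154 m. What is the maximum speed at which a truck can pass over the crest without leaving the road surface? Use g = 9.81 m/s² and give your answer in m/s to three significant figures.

38.9 m/s

At the crest the centre of the circle is below the truck, so the net downward (centripetal) force is mg − N = mv²/r.
The truck leaves the road when N → 0, giving v_max = √(g r) = √(9.81 × 154) = 38.87 m/s.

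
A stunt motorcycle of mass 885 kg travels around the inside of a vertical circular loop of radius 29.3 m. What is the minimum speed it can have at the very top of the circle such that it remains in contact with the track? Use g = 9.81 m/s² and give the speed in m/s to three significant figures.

At the highest point the centre is directly below, so both the weight and N act inward: N + mg = mv²/r.
At minimum speed N → 0, so mg = mv_min²/r ⇒ v_min = √(g r) = √(9.81 × 29.3) = 16.95 m/s.

17.0 m/s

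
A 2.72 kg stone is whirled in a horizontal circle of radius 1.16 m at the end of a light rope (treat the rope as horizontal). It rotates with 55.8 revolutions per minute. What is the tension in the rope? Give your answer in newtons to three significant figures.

108 N

ω = 55.8 rev/min × 2π/60 = 5.843 rad/s, so v = ωr = 5.843 × 1.16 = 6.778 m/s.
The tension is the only horizontal force, so it supplies the full centripetal force: T = m v²/r = 2.72 × (6.778)²/1.16 = 2.72 × 45.95/1.16 = 107.7 N.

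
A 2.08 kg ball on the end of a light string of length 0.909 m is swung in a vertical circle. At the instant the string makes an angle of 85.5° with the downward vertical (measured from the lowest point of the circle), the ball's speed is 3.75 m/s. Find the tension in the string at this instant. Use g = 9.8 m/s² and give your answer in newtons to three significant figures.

Take the radial direction toward the centre of the circle as positive. The component of the weight along the string toward the centre is −mg cos φ (φ measured from the bottom), so Newton's second law along the string gives T − mg cos φ = m v²/r.
cos 85.5° = 0.07846, so T = m(v²/r + g cos φ) = 2.08 × ((3.75)²/0.909 + 9.8 × 0.07846) = 2.08 × (15.47 + (0.7689)) = 2.08 × 16.24 = 33.78 N.

33.8 N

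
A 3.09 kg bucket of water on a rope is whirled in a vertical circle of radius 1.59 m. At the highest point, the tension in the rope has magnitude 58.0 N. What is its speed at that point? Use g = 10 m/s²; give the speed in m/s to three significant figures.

At the top, T + mg = mv²/r, so v = √(r(T/m + g)) = √(1.59 × (58.0/3.09 + 10.0)) = √(1.59 × 28.77) = √45.74 = 6.763 m/s.

6.76 m/s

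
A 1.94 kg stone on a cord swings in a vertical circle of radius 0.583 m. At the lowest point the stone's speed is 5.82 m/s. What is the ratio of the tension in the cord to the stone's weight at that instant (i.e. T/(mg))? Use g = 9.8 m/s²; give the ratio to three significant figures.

6.93

At the bottom, T − mg = mv²/r, so T = m(v²/r + g) and T/(mg) = v²/(rg) + 1 = (5.82)²/(0.583 × 9.8) + 1 = 5.929 + 1 = 6.929.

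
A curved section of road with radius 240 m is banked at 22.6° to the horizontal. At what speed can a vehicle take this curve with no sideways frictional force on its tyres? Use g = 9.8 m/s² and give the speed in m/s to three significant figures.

31.3 m/s

On a frictionless banked curve, N sinθ = mv²/r and N cosθ = mg, so tanθ = v²/(rg).
v = √(r g tanθ) = √(240 × 9.8 × tan 22.6°) = √(240 × 9.8 × 0.4163) = √979.0 = 31.29 m/s.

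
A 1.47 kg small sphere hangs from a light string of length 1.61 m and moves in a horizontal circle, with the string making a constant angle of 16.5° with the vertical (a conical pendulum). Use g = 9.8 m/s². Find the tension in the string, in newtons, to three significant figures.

15.0 N

Vertically the bob has no acceleration, so T cosθ = mg.
T = mg/cosθ = 1.47 × 9.8 / cos 16.5° = 14.41/0.9588 = 15.02 N.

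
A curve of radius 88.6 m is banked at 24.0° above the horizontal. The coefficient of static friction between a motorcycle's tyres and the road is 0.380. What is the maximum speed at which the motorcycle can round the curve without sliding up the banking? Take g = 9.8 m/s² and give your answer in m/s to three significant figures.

At the maximum speed, friction acts down the slope at its limiting value f = μN. Radially (horizontal, toward centre): N sinθ + μN cosθ = mv²/r. Vertically: N cosθ − μN sinθ = mg.
Dividing: v² = r g (sinθ + μcosθ)/(cosθ − μsinθ).
sinθ + μcosθ = 0.4067 + 0.380×0.9135 = 0.7539; cosθ − μsinθ = 0.9135 − 0.380×0.4067 = 0.7590.
v² = 88.6 × 9.8 × 0.7539/0.7590 = 862.4 m²/s², so v = 29.37 m/s.

29.4 m/s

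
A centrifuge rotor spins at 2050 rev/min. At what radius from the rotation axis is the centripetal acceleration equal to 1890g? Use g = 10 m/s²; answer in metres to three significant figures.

0.410 m

ω = 2050 rev/min × 2π/60 = 214.7 rad/s.
a_c = ω²r = 1890g ⇒ r = 1890 × 10.0 / (214.7)² = 18900/46090 = 0.4101 m.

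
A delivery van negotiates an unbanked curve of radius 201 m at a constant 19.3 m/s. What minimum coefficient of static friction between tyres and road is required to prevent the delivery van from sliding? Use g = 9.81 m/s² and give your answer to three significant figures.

0.189

Friction provides the centripetal force: μ_s m g = m v²/r, so μ_s = v²/(g r) = (19.30)²/(9.81 × 201) = 372.5/1972 = 0.1889.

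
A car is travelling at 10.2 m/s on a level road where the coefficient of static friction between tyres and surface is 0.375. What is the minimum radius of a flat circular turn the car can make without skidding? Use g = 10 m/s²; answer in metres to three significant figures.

27.7 m

At the limit, μ_s m g = m v²/r, so r_min = v²/(μ_s g) = (10.2)²/(0.375 × 10.0) = 104.0/3.750 = 27.74 m.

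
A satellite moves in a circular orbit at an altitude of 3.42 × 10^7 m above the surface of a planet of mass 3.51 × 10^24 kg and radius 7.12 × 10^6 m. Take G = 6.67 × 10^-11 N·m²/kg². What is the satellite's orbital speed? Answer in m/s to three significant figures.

Orbital radius r = R + h = 7.12 × 10^6 + 3.42 × 10^7 = 4.132 × 10^7 m.
Gravity supplies the centripetal force: G M m / r² = m v² / r, so v = √(GM/r).
v = √(6.67 × 10^-11 × 3.51 × 10^24 / 4.132 × 10^7) = √(5.666 × 10^6) = 2380 m/s.

2380 m/s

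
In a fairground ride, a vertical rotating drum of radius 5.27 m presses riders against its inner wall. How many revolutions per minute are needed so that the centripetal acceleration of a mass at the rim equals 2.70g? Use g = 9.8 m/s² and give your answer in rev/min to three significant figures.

Require ω²r = 2.70g, so ω = √(2.70 × 9.8/5.27) = 2.241 rad/s.
In rev/min: ω × 60/(2π) = 2.241 × 60/(2π) = 21.40 rev/min.

21.4 rev/min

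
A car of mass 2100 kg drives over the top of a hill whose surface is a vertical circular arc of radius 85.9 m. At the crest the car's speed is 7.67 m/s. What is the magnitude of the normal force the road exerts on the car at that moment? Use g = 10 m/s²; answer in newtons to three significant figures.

At the crest the centripetal acceleration points downward (toward the centre of the arc), so mg − N = mv²/r.
N = m(g − v²/r) = 2100 × (10.0 − (7.67)²/85.9) = 2100 × (10.0 − 0.6849) = 2100 × 9.315 = 19560 N.

19600 N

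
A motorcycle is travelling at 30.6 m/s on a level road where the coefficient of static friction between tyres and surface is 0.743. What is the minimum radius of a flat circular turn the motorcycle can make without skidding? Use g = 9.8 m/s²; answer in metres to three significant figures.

129 m

At the limit, μ_s m g = m v²/r, so r_min = v²/(μ_s g) = (30.6)²/(0.743 × 9.8) = 936.4/7.281 = 128.6 m.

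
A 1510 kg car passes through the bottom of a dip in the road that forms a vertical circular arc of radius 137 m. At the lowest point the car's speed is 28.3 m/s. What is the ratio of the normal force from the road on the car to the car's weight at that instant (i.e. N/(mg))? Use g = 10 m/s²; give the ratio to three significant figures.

1.58

At the bottom, N − mg = mv²/r, so N = m(v²/r + g) and N/(mg) = v²/(rg) + 1 = (28.3)²/(137 × 10.0) + 1 = 0.5846 + 1 = 1.585.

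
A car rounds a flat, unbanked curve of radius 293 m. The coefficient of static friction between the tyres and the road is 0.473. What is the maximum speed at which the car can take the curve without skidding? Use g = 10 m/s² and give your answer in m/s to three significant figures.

Friction provides the centripetal force on a flat curve. At maximum speed it is at its limiting value: μ_s m g = m v²/r.
Mass cancels: v_max = √(μ_s g r) = √(0.473 × 10.0 × 293) = √1386 = 37.23 m/s.

37.2 m/s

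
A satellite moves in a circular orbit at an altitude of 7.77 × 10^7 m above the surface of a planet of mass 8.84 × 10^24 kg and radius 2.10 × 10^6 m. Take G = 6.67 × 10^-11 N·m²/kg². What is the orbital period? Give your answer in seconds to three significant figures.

r = R + h = 2.10 × 10^6 + 7.77 × 10^7 = 7.980 × 10^7 m. Gravity provides the centripetal force: G M m / r² = m v² / r ⇒ v = √(GM/r) = 2718 m/s.
T = 2πr/v = 2π × 7.980 × 10^7 / 2718 = 184500 s.

184000 s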